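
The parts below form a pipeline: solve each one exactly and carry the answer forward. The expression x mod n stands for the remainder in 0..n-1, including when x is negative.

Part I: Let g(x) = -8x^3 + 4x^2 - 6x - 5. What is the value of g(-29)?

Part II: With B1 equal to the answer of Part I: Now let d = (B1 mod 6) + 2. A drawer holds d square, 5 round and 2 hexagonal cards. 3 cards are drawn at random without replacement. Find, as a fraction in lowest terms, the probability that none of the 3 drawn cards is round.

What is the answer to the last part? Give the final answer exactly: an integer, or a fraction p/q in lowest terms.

Part I: -8*(-29)^3 + 4*(-29)^2 - 6*(-29)^1 - 5 = (195112) + (3364) + (174) + (-5) = 198645; answer 198645
Part II: B1 = 198645; d = 5; total draws C(12,3) = 220; favorable C(7,3) = 35; P = 7/44; answer 7/44

7/44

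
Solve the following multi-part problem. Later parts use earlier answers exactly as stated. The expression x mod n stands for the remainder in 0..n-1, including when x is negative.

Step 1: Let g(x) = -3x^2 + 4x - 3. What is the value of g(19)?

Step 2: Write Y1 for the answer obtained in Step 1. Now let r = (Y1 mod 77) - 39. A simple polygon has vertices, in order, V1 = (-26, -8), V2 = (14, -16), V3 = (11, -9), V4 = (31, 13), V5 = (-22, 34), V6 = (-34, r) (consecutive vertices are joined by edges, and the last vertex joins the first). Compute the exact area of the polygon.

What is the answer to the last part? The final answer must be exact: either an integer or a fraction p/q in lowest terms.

1942

Step 1: -3*(19)^2 + 4*(19)^1 - 3 = (-1083) + (76) + (-3) = -1010; answer -1010
Step 2: Y1 = -1010; r = 29; cross terms: (-26*-16 - 14*-8)=528, (14*-9 - 11*-16)=50, (11*13 - 31*-9)=422, (31*34 - -22*13)=1340, (-22*29 - -34*34)=518, (-34*-8 - -26*29)=1026; twice the area = |3884| = 3884; area = 1942; answer 1942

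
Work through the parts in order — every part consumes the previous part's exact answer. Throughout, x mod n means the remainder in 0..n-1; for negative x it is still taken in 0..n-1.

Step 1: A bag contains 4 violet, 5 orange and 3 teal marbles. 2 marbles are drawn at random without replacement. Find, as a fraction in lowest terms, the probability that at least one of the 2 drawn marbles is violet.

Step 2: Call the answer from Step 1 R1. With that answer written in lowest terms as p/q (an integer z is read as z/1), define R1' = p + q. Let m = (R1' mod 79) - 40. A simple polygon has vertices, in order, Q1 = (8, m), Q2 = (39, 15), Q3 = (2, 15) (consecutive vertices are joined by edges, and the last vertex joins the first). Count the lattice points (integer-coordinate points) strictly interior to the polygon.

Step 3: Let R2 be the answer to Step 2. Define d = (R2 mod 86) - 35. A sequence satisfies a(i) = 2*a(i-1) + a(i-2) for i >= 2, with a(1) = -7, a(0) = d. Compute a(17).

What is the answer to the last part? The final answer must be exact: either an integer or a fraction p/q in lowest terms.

Step 1: total draws C(12,2) = 66; complement C(8,2) = 28; favorable 66 - 28 = 38; P = 19/33; answer 19/33
Step 2: R1 = 19/33; threaded value p + q = 52; m = 12; cross terms: (8*15 - 39*12)=-348, (39*15 - 2*15)=555, (2*12 - 8*15)=-96; twice the area = |111| = 111; area = 111/2; boundary points = 1 + 37 + 3 = 41; strictly interior points = area - boundary/2 + 1 = 36; answer 36
Step 3: R2 = 36; d = 1; a(2) = 2*(-7) + 1*(1) = -13; iterating: a(2)=-13, a(3)=-33, a(4)=-79, a(5)=-191, a(6)=-461, a(7)=-1113, a(8)=-2687, a(9)=-6487, a(10)=-15661, a(11)=-37809, a(12)=-91279, a(13)=-220367, a(14)=-532013, a(15)=-1284393, a(16)=-3100799, a(17)=-7485991; answer -7485991

-7485991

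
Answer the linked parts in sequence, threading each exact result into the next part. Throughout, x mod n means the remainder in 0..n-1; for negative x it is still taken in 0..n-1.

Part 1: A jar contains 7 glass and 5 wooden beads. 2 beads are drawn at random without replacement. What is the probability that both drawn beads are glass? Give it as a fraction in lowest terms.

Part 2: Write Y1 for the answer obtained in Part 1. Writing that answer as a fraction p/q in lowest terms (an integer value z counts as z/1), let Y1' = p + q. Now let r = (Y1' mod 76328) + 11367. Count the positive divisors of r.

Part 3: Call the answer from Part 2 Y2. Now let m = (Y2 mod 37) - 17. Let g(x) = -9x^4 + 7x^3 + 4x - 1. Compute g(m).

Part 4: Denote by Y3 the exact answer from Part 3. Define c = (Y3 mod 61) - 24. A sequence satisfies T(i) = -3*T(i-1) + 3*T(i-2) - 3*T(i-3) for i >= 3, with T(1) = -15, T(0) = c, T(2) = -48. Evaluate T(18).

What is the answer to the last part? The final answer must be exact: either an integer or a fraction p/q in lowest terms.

-71587846656

Part 1: total draws C(12,2) = 66; favorable C(7,2) = 21; P = 7/22; answer 7/22
Part 2: Y1 = 7/22; threaded value p + q = 29; r = 11396; 11396 = 2^2 * 7 * 11 * 37; number of divisors = (2+1) * (1+1) * (1+1) * (1+1) = 24; answer 24
Part 3: Y2 = 24; m = 7; -9*(7)^4 + 7*(7)^3 + 4*(7)^1 - 1 = (-21609) + (2401) + (28) + (-1) = -19181; answer -19181
Part 4: Y3 = -19181; c = 10; T(3) = -3*(-48) + 3*(-15) - 3*(10) = 69; iterating: T(3)=69, T(4)=-306, T(5)=1269, T(6)=-4932, T(7)=19521, T(8)=-77166, T(9)=304857, T(10)=-1204632, T(11)=4759965, T(12)=-18808362, T(13)=74318877, T(14)=-293661612, T(15)=1160366553, T(16)=-4585041126, T(17)=18117207873, T(18)=-71587846656; answer -71587846656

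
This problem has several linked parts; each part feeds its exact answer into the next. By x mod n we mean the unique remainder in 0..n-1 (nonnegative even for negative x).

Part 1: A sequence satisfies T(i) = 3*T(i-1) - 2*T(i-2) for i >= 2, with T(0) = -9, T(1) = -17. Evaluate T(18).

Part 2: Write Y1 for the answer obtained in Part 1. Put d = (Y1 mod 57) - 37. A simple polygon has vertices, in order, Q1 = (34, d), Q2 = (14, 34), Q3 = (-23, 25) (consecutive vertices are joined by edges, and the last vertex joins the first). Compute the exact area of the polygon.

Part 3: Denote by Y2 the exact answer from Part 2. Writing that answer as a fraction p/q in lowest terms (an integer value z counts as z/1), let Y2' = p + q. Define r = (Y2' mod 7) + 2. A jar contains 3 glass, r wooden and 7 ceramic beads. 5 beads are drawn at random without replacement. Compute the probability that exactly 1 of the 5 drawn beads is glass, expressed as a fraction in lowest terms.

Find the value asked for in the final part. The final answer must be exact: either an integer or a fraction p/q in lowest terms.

55/112

Part 1: T(2) = 3*(-17) - 2*(-9) = -33; iterating: T(2)=-33, T(3)=-65, T(4)=-129, T(5)=-257, T(6)=-513, T(7)=-1025, T(8)=-2049, T(9)=-4097, T(10)=-8193, T(11)=-16385, T(12)=-32769, T(13)=-65537, T(14)=-131073, T(15)=-262145, T(16)=-524289, T(17)=-1048577, T(18)=-2097153; answer -2097153
Part 2: Y1 = -2097153; d = 11; cross terms: (34*34 - 14*11)=1002, (14*25 - -23*34)=1132, (-23*11 - 34*25)=-1103; twice the area = |1031| = 1031; area = 1031/2; answer 1031/2
Part 3: Y2 = 1031/2; threaded value p + q = 1033; r = 6; total draws C(16,5) = 4368; favorable C(3,1)*C(13,4) = 2145; P = 55/112; answer 55/112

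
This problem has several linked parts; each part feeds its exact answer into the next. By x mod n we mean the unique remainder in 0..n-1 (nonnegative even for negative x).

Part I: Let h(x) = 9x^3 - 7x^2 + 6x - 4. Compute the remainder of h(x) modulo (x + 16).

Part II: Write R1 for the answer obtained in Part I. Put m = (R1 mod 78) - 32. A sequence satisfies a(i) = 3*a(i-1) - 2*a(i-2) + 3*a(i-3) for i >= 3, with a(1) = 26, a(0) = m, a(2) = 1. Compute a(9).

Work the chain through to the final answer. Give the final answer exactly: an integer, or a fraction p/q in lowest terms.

-30301

Part I: remainder = value at the root: 9*(-16)^3 - 7*(-16)^2 + 6*(-16)^1 - 4 = (-36864) + (-1792) + (-96) + (-4) = -38756; answer -38756
Part II: R1 = -38756; m = -22; a(3) = 3*(1) - 2*(26) + 3*(-22) = -115; iterating: a(3)=-115, a(4)=-269, a(5)=-574, a(6)=-1529, a(7)=-4246, a(8)=-11402, a(9)=-30301; answer -30301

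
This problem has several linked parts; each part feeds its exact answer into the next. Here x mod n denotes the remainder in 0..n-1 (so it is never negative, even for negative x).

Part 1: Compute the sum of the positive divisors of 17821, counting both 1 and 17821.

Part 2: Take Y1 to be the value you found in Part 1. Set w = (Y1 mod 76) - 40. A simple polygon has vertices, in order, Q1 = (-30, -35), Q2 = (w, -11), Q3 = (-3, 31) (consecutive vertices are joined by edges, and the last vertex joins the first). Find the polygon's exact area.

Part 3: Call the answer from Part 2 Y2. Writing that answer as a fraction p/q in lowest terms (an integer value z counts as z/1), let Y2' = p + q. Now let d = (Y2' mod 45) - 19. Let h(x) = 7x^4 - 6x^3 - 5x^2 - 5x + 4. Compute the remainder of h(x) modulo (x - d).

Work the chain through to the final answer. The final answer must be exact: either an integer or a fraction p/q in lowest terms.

7570

Part 1: 17821 = 71 * 251; sigma = (1 + 71) * (1 + 251) = 72 * 252 = 18144; answer 18144
Part 2: Y1 = 18144; w = 16; cross terms: (-30*-11 - 16*-35)=890, (16*31 - -3*-11)=463, (-3*-35 - -30*31)=1035; twice the area = |2388| = 2388; area = 1194; answer 1194
Part 3: Y2 = 1194; threaded value p + q = 1195; d = 6; remainder = value at the root: 7*(6)^4 - 6*(6)^3 - 5*(6)^2 - 5*(6)^1 + 4 = (9072) + (-1296) + (-180) + (-30) + (4) = 7570; answer 7570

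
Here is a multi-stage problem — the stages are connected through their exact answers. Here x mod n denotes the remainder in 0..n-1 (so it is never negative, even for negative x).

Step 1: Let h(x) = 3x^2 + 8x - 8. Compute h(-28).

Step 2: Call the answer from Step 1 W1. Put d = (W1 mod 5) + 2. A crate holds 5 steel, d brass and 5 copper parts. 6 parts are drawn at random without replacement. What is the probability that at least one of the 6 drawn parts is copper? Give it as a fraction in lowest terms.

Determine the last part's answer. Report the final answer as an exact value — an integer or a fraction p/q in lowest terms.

Step 1: 3*(-28)^2 + 8*(-28)^1 - 8 = (2352) + (-224) + (-8) = 2120; answer 2120
Step 2: W1 = 2120; d = 2; total draws C(12,6) = 924; complement C(7,6) = 7; favorable 924 - 7 = 917; P = 131/132; answer 131/132

131/132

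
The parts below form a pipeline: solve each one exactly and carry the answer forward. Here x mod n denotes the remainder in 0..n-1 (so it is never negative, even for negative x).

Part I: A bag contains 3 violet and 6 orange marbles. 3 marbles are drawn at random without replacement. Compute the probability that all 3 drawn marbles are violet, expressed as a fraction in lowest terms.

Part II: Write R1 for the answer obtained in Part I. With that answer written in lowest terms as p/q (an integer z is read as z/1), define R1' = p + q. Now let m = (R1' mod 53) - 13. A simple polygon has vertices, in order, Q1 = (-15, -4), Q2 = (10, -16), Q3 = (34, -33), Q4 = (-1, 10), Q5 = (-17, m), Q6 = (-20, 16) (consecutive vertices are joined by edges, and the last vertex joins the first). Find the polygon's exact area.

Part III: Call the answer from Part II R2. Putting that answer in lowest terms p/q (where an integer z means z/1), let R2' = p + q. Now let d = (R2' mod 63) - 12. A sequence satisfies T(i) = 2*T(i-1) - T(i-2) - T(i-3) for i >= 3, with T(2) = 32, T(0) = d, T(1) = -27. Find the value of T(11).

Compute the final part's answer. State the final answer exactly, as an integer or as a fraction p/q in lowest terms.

Part I: total draws C(9,3) = 84; favorable C(3,3) = 1; P = 1/84; answer 1/84
Part II: R1 = 1/84; threaded value p + q = 85; m = 19; cross terms: (-15*-16 - 10*-4)=280, (10*-33 - 34*-16)=214, (34*10 - -1*-33)=307, (-1*19 - -17*10)=151, (-17*16 - -20*19)=108, (-20*-4 - -15*16)=320; twice the area = |1380| = 1380; area = 690; answer 690
Part III: R2 = 690; threaded value p + q = 691; d = 49; T(3) = 2*(32) - 1*(-27) - 1*(49) = 42; iterating: T(3)=42, T(4)=79, T(5)=84, T(6)=47, T(7)=-69, T(8)=-269, T(9)=-516, T(10)=-694, T(11)=-603; answer -603

-603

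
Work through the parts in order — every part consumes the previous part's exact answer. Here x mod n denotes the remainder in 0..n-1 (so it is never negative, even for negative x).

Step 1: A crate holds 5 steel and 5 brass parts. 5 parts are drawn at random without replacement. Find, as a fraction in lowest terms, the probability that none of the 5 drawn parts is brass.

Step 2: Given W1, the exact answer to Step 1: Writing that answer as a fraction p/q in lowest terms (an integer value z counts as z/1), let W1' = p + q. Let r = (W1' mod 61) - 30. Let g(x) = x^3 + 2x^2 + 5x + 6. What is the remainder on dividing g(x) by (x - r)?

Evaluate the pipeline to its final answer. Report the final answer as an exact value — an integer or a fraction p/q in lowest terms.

-8478

Step 1: total draws C(10,5) = 252; favorable C(5,5) = 1; P = 1/252; answer 1/252
Step 2: W1 = 1/252; threaded value p + q = 253; r = -21; remainder = value at the root: 1*(-21)^3 + 2*(-21)^2 + 5*(-21)^1 + 6 = (-9261) + (882) + (-105) + (6) = -8478; answer -8478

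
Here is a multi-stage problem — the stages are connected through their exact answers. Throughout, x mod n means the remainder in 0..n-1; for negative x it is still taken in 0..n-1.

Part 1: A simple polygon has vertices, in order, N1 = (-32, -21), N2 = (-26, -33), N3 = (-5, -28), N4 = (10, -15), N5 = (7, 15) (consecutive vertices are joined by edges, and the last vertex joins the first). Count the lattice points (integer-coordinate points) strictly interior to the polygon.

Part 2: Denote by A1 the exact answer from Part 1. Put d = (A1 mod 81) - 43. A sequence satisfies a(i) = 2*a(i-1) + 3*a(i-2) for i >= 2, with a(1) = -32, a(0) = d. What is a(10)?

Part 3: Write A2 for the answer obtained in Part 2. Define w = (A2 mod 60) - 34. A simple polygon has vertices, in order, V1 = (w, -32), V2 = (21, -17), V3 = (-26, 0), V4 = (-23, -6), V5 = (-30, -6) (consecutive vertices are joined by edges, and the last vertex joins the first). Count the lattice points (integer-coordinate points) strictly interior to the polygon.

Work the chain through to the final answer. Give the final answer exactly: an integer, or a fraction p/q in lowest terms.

734

Part 1: cross terms: (-32*-33 - -26*-21)=510, (-26*-28 - -5*-33)=563, (-5*-15 - 10*-28)=355, (10*15 - 7*-15)=255, (7*-21 - -32*15)=333; twice the area = |2016| = 2016; area = 1008; boundary points = 6 + 1 + 1 + 3 + 3 = 14; strictly interior points = area - boundary/2 + 1 = 1002; answer 1002
Part 2: A1 = 1002; d = -13; a(2) = 2*(-32) + 3*(-13) = -103; iterating: a(2)=-103, a(3)=-302, a(4)=-913, a(5)=-2732, a(6)=-8203, a(7)=-24602, a(8)=-73813, a(9)=-221432, a(10)=-664303; answer -664303
Part 3: A2 = -664303; w = -17; cross terms: (-17*-17 - 21*-32)=961, (21*0 - -26*-17)=-442, (-26*-6 - -23*0)=156, (-23*-6 - -30*-6)=-42, (-30*-32 - -17*-6)=858; twice the area = |1491| = 1491; area = 1491/2; boundary points = 1 + 1 + 3 + 7 + 13 = 25; strictly interior points = area - boundary/2 + 1 = 734; answer 734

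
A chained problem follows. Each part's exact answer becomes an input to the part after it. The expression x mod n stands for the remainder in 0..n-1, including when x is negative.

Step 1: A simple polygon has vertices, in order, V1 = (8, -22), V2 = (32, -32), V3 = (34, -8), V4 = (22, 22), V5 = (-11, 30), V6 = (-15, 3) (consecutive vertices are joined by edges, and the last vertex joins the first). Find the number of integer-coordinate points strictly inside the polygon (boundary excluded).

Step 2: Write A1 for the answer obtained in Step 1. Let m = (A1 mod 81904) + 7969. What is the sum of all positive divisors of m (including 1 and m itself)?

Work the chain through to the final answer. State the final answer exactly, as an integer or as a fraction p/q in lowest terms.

Step 1: cross terms: (8*-32 - 32*-22)=448, (32*-8 - 34*-32)=832, (34*22 - 22*-8)=924, (22*30 - -11*22)=902, (-11*3 - -15*30)=417, (-15*-22 - 8*3)=306; twice the area = |3829| = 3829; area = 3829/2; boundary points = 2 + 2 + 6 + 1 + 1 + 1 = 13; strictly interior points = area - boundary/2 + 1 = 1909; answer 1909
Step 2: A1 = 1909; m = 9878; 9878 = 2 * 11 * 449; sigma = (1 + 2) * (1 + 11) * (1 + 449) = 3 * 12 * 450 = 16200; answer 16200

16200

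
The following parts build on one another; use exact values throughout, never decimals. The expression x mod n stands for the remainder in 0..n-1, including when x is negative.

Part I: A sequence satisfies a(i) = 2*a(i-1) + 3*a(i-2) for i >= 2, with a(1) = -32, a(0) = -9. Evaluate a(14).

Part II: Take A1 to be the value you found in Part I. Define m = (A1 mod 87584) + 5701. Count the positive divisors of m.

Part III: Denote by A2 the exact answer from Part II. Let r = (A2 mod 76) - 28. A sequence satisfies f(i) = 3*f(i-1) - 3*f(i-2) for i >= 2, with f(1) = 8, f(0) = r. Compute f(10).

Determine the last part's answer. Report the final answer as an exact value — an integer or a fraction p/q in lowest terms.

-11664

Part I: a(2) = 2*(-32) + 3*(-9) = -91; iterating: a(2)=-91, a(3)=-278, a(4)=-829, a(5)=-2492, a(6)=-7471, a(7)=-22418, a(8)=-67249, a(9)=-201752, a(10)=-605251, a(11)=-1815758, a(12)=-5447269, a(13)=-16341812, a(14)=-49025431; answer -49025431
Part II: A1 = -49025431; m = 27310; 27310 = 2 * 5 * 2731; number of divisors = (1+1) * (1+1) * (1+1) = 8; answer 8
Part III: A2 = 8; r = -20; f(2) = 3*(8) - 3*(-20) = 84; iterating: f(2)=84, f(3)=228, f(4)=432, f(5)=612, f(6)=540, f(7)=-216, f(8)=-2268, f(9)=-6156, f(10)=-11664; answer -11664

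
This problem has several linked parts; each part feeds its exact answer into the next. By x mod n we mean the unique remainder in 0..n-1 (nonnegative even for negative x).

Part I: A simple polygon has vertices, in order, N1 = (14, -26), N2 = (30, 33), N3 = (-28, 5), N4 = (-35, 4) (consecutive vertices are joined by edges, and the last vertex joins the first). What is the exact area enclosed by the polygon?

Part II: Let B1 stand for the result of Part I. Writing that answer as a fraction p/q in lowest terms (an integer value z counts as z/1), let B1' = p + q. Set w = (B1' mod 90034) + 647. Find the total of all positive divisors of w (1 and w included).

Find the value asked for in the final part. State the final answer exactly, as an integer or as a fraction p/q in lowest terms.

7776

Part I: cross terms: (14*33 - 30*-26)=1242, (30*5 - -28*33)=1074, (-28*4 - -35*5)=63, (-35*-26 - 14*4)=854; twice the area = |3233| = 3233; area = 3233/2; answer 3233/2
Part II: B1 = 3233/2; threaded value p + q = 3235; w = 3882; 3882 = 2 * 3 * 647; sigma = (1 + 2) * (1 + 3) * (1 + 647) = 3 * 4 * 648 = 7776; answer 7776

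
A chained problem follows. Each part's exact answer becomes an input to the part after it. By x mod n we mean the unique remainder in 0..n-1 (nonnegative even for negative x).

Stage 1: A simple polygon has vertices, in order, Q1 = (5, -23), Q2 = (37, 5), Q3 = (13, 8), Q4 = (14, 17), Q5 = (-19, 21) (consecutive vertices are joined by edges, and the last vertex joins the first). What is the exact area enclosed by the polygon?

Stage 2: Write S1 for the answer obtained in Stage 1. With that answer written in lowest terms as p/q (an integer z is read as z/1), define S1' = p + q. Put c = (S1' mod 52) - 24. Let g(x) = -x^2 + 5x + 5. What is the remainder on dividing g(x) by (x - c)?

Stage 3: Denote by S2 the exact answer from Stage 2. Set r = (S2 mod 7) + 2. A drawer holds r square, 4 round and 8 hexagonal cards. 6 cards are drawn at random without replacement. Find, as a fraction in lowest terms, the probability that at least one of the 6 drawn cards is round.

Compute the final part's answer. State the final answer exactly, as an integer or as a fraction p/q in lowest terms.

Stage 1: cross terms: (5*5 - 37*-23)=876, (37*8 - 13*5)=231, (13*17 - 14*8)=109, (14*21 - -19*17)=617, (-19*-23 - 5*21)=332; twice the area = |2165| = 2165; area = 2165/2; answer 2165/2
Stage 2: S1 = 2165/2; threaded value p + q = 2167; c = 11; remainder = value at the root: -1*(11)^2 + 5*(11)^1 + 5 = (-121) + (55) + (5) = -61; answer -61
Stage 3: S2 = -61; r = 4; total draws C(16,6) = 8008; complement C(12,6) = 924; favorable 8008 - 924 = 7084; P = 23/26; answer 23/26

23/26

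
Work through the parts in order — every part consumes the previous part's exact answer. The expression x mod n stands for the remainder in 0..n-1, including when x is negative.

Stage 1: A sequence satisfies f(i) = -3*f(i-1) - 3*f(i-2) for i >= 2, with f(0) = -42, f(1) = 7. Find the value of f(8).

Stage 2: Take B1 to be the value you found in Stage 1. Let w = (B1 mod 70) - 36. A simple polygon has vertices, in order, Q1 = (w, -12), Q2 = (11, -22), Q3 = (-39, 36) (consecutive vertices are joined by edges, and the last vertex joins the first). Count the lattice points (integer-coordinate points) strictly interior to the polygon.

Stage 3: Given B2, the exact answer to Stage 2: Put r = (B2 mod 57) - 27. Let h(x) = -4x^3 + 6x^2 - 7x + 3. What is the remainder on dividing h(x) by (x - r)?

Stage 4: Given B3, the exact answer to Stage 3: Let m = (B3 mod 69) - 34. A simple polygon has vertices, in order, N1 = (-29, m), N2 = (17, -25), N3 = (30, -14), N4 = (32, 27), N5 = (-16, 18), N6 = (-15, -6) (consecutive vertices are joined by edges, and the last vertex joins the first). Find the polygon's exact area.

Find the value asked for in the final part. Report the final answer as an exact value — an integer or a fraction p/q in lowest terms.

4399/2

Stage 1: f(2) = -3*(7) - 3*(-42) = 105; iterating: f(2)=105, f(3)=-336, f(4)=693, f(5)=-1071, f(6)=1134, f(7)=-189, f(8)=-2835; answer -2835
Stage 2: B1 = -2835; w = -1; cross terms: (-1*-22 - 11*-12)=154, (11*36 - -39*-22)=-462, (-39*-12 - -1*36)=504; twice the area = |196| = 196; area = 98; boundary points = 2 + 2 + 2 = 6; strictly interior points = area - boundary/2 + 1 = 96; answer 96
Stage 3: B2 = 96; r = 12; remainder = value at the root: -4*(12)^3 + 6*(12)^2 - 7*(12)^1 + 3 = (-6912) + (864) + (-84) + (3) = -6129; answer -6129
Stage 4: B3 = -6129; m = -22; cross terms: (-29*-25 - 17*-22)=1099, (17*-14 - 30*-25)=512, (30*27 - 32*-14)=1258, (32*18 - -16*27)=1008, (-16*-6 - -15*18)=366, (-15*-22 - -29*-6)=156; twice the area = |4399| = 4399; area = 4399/2; answer 4399/2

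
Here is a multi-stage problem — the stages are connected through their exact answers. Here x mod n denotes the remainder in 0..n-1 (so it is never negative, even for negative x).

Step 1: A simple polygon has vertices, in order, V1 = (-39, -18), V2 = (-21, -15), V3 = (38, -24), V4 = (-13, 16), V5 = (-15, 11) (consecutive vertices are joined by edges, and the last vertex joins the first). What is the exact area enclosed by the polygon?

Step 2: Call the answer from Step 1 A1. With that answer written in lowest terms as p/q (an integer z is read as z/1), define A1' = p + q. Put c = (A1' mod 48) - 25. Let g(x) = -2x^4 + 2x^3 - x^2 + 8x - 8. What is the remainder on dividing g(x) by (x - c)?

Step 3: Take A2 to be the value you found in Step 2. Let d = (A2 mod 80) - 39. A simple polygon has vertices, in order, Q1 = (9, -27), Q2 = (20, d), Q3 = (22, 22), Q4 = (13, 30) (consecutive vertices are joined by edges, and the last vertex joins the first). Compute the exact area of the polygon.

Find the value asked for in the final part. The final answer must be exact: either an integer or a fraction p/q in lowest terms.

Step 1: cross terms: (-39*-15 - -21*-18)=207, (-21*-24 - 38*-15)=1074, (38*16 - -13*-24)=296, (-13*11 - -15*16)=97, (-15*-18 - -39*11)=699; twice the area = |2373| = 2373; area = 2373/2; answer 2373/2
Step 2: A1 = 2373/2; threaded value p + q = 2375; c = -2; remainder = value at the root: -2*(-2)^4 + 2*(-2)^3 - 1*(-2)^2 + 8*(-2)^1 - 8 = (-32) + (-16) + (-4) + (-16) + (-8) = -76; answer -76
Step 3: A2 = -76; d = -35; cross terms: (9*-35 - 20*-27)=225, (20*22 - 22*-35)=1210, (22*30 - 13*22)=374, (13*-27 - 9*30)=-621; twice the area = |1188| = 1188; area = 594; answer 594

594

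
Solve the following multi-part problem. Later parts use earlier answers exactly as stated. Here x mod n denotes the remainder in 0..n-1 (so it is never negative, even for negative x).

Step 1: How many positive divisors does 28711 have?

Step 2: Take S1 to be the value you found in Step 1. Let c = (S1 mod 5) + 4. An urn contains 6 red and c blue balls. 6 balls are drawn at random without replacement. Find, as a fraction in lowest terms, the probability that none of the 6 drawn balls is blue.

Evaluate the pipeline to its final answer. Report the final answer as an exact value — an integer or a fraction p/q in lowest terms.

1/924

Step 1: 28711 is prime, so its only divisors are 1 and 28711; count = 2; answer 2
Step 2: S1 = 2; c = 6; total draws C(12,6) = 924; favorable C(6,6) = 1; P = 1/924; answer 1/924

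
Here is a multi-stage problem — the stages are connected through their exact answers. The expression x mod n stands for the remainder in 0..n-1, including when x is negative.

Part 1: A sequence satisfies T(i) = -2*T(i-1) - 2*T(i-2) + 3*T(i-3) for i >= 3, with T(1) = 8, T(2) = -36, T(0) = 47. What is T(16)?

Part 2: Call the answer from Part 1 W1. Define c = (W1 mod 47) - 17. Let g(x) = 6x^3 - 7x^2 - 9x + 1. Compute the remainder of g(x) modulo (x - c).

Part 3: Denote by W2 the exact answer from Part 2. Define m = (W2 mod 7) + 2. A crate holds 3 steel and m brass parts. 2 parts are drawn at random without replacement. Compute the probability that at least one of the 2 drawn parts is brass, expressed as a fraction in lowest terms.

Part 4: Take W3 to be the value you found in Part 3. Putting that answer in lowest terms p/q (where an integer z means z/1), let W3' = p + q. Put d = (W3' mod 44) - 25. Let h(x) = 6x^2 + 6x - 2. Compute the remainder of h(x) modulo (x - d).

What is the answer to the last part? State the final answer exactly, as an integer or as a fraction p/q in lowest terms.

1438

Part 1: T(3) = -2*(-36) - 2*(8) + 3*(47) = 197; iterating: T(3)=197, T(4)=-298, T(5)=94, T(6)=999, T(7)=-3080, T(8)=4444, T(9)=269, T(10)=-18666, T(11)=50126, T(12)=-62113, T(13)=-32024, T(14)=338652, T(15)=-799595, T(16)=825814; answer 825814
Part 2: W1 = 825814; c = 7; remainder = value at the root: 6*(7)^3 - 7*(7)^2 - 9*(7)^1 + 1 = (2058) + (-343) + (-63) + (1) = 1653; answer 1653
Part 3: W2 = 1653; m = 3; total draws C(6,2) = 15; complement C(3,2) = 3; favorable 15 - 3 = 12; P = 4/5; answer 4/5
Part 4: W3 = 4/5; threaded value p + q = 9; d = -16; remainder = value at the root: 6*(-16)^2 + 6*(-16)^1 - 2 = (1536) + (-96) + (-2) = 1438; answer 1438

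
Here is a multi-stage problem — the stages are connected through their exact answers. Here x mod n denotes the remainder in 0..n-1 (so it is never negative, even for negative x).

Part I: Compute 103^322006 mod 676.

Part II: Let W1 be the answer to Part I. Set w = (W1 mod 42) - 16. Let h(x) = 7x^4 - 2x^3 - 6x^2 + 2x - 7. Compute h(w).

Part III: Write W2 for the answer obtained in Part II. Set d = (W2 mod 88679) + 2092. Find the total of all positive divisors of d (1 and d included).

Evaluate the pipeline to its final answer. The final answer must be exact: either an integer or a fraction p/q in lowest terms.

Part I: squarings mod 676: 103^1=103, 103^2=469, 103^4=261, 103^8=521, 103^16=365, 103^32=53, 103^64=105, 103^128=209, 103^256=417, 103^512=157, 103^1024=313, 103^2048=625, 103^4096=573, 103^8192=469, 103^16384=261, 103^32768=521, 103^65536=365, 103^131072=53, 103^262144=105; 103^322006 = 103^2 * 103^4 * 103^16 * 103^64 * 103^128 * 103^256 * 103^2048 * 103^8192 * 103^16384 * 103^32768 * 103^262144 = 417 (mod 676); answer 417
Part II: W1 = 417; w = 23; 7*(23)^4 - 2*(23)^3 - 6*(23)^2 + 2*(23)^1 - 7 = (1958887) + (-24334) + (-3174) + (46) + (-7) = 1931418; answer 1931418
Part III: W2 = 1931418; d = 71251; 71251 = 43 * 1657; sigma = (1 + 43) * (1 + 1657) = 44 * 1658 = 72952; answer 72952

72952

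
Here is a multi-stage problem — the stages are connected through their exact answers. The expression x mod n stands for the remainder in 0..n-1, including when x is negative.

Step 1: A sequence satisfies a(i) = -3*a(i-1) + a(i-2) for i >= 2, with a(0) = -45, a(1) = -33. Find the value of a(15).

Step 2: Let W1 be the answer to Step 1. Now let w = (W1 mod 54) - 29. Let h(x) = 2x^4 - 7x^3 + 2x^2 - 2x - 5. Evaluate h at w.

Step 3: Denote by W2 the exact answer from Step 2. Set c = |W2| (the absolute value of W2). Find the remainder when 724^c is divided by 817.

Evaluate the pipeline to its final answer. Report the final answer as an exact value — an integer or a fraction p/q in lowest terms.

Step 1: a(2) = -3*(-33) + 1*(-45) = 54; iterating: a(2)=54, a(3)=-195, a(4)=639, a(5)=-2112, a(6)=6975, a(7)=-23037, a(8)=76086, a(9)=-251295, a(10)=829971, a(11)=-2741208, a(12)=9053595, a(13)=-29901993, a(14)=98759574, a(15)=-326180715; answer -326180715
Step 2: W1 = -326180715; w = -8; 2*(-8)^4 - 7*(-8)^3 + 2*(-8)^2 - 2*(-8)^1 - 5 = (8192) + (3584) + (128) + (16) + (-5) = 11915; answer 11915
Step 3: W2 = 11915; c = 11915; squarings mod 817: 724^1=724, 724^2=479, 724^4=681, 724^8=522, 724^16=423, 724^32=6, 724^64=36, 724^128=479, 724^256=681, 724^512=522, 724^1024=423, 724^2048=6, 724^4096=36, 724^8192=479; 724^11915 = 724^1 * 724^2 * 724^8 * 724^128 * 724^512 * 724^1024 * 724^2048 * 724^8192 = 694 (mod 817); answer 694

694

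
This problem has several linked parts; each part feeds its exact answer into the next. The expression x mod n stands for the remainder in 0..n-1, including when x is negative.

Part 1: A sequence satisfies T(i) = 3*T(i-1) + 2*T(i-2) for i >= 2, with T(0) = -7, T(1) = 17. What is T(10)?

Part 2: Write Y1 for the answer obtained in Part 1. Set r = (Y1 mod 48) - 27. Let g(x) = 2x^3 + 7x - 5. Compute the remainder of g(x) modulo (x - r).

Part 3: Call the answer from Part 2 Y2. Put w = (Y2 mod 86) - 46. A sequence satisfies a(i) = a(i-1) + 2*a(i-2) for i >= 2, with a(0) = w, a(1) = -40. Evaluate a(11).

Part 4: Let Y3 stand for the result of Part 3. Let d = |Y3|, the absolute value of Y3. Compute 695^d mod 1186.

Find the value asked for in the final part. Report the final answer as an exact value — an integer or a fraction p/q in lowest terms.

663

Part 1: T(2) = 3*(17) + 2*(-7) = 37; iterating: T(2)=37, T(3)=145, T(4)=509, T(5)=1817, T(6)=6469, T(7)=23041, T(8)=82061, T(9)=292265, T(10)=1040917; answer 1040917
Part 2: Y1 = 1040917; r = 10; remainder = value at the root: 2*(10)^3 + 7*(10)^1 - 5 = (2000) + (70) + (-5) = 2065; answer 2065
Part 3: Y2 = 2065; w = -45; a(2) = 1*(-40) + 2*(-45) = -130; iterating: a(2)=-130, a(3)=-210, a(4)=-470, a(5)=-890, a(6)=-1830, a(7)=-3610, a(8)=-7270, a(9)=-14490, a(10)=-29030, a(11)=-58010; answer -58010
Part 4: Y3 = -58010; d = 58010; squarings mod 1186: 695^1=695, 695^2=323, 695^4=1147, 695^8=335, 695^16=741, 695^32=1149, 695^64=183, 695^128=281, 695^256=685, 695^512=755, 695^1024=745, 695^2048=1163, 695^4096=529, 695^8192=1131, 695^16384=653, 695^32768=635; 695^58010 = 695^2 * 695^8 * 695^16 * 695^128 * 695^512 * 695^8192 * 695^16384 * 695^32768 = 663 (mod 1186); answer 663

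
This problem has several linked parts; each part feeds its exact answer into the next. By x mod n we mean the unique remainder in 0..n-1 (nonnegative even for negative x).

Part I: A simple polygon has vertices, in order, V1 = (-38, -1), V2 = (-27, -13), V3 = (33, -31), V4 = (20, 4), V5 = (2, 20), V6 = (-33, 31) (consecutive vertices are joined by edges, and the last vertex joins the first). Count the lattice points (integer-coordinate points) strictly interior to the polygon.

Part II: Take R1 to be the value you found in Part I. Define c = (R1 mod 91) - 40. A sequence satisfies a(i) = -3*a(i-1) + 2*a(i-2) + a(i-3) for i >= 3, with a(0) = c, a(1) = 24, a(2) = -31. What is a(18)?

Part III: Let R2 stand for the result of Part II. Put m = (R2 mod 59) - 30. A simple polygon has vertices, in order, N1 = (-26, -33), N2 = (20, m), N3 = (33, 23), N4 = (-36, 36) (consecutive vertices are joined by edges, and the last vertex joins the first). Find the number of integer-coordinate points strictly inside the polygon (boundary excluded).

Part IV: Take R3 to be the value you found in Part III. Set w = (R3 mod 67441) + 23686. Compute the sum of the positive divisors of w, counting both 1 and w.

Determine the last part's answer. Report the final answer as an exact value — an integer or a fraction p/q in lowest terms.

Part I: cross terms: (-38*-13 - -27*-1)=467, (-27*-31 - 33*-13)=1266, (33*4 - 20*-31)=752, (20*20 - 2*4)=392, (2*31 - -33*20)=722, (-33*-1 - -38*31)=1211; twice the area = |4810| = 4810; area = 2405; boundary points = 1 + 6 + 1 + 2 + 1 + 1 = 12; strictly interior points = area - boundary/2 + 1 = 2400; answer 2400
Part II: R1 = 2400; c = -6; a(3) = -3*(-31) + 2*(24) + 1*(-6) = 135; iterating: a(3)=135, a(4)=-443, a(5)=1568, a(6)=-5455, a(7)=19058, a(8)=-66516, a(9)=232209, a(10)=-810601, a(11)=2829705, a(12)=-9878108, a(13)=34483133, a(14)=-120375910, a(15)=420215888, a(16)=-1466916351, a(17)=5120804919, a(18)=-17876031571; answer -17876031571
Part III: R2 = -17876031571; m = -27; cross terms: (-26*-27 - 20*-33)=1362, (20*23 - 33*-27)=1351, (33*36 - -36*23)=2016, (-36*-33 - -26*36)=2124; twice the area = |6853| = 6853; area = 6853/2; boundary points = 2 + 1 + 1 + 1 = 5; strictly interior points = area - boundary/2 + 1 = 3425; answer 3425
Part IV: R3 = 3425; w = 27111; 27111 = 3 * 7 * 1291; sigma = (1 + 3) * (1 + 7) * (1 + 1291) = 4 * 8 * 1292 = 41344; answer 41344

41344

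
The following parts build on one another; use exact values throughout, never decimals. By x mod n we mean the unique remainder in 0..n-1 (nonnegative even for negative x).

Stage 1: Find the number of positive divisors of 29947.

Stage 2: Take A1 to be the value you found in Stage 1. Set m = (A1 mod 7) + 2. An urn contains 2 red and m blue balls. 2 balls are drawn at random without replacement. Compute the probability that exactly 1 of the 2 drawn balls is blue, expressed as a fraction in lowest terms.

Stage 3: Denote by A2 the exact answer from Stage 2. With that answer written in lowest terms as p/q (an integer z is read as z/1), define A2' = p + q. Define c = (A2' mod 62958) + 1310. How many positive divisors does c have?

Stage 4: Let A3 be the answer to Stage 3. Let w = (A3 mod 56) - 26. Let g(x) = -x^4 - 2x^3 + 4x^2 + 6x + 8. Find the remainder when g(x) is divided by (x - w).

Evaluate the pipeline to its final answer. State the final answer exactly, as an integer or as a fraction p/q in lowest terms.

-211148

Stage 1: 29947 is prime, so its only divisors are 1 and 29947; count = 2; answer 2
Stage 2: A1 = 2; m = 4; total draws C(6,2) = 15; favorable C(4,1)*C(2,1) = 8; P = 8/15; answer 8/15
Stage 3: A2 = 8/15; threaded value p + q = 23; c = 1333; 1333 = 31 * 43; number of divisors = (1+1) * (1+1) = 4; answer 4
Stage 4: A3 = 4; w = -22; remainder = value at the root: -1*(-22)^4 - 2*(-22)^3 + 4*(-22)^2 + 6*(-22)^1 + 8 = (-234256) + (21296) + (1936) + (-132) + (8) = -211148; answer -211148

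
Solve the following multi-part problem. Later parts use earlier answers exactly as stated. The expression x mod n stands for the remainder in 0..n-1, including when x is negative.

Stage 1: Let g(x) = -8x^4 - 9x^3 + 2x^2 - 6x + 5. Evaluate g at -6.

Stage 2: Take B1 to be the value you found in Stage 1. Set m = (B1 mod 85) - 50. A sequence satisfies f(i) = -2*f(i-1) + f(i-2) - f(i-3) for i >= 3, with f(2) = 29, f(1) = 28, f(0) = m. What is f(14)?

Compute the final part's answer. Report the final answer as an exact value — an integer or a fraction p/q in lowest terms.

Stage 1: -8*(-6)^4 - 9*(-6)^3 + 2*(-6)^2 - 6*(-6)^1 + 5 = (-10368) + (1944) + (72) + (36) + (5) = -8311; answer -8311
Stage 2: B1 = -8311; m = -31; f(3) = -2*(29) + 1*(28) - 1*(-31) = 1; iterating: f(3)=1, f(4)=-1, f(5)=-26, f(6)=50, f(7)=-125, f(8)=326, f(9)=-827, f(10)=2105, f(11)=-5363, f(12)=13658, f(13)=-34784, f(14)=88589; answer 88589

88589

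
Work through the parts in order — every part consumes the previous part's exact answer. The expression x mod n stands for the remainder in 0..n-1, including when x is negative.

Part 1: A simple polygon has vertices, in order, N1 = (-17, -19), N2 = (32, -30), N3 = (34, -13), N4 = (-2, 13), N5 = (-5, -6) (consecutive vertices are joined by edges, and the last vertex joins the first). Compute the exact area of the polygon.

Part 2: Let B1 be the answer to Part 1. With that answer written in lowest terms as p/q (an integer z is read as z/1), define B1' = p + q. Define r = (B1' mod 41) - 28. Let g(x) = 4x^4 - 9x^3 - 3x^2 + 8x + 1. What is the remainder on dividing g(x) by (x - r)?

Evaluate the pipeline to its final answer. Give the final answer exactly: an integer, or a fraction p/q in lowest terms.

Part 1: cross terms: (-17*-30 - 32*-19)=1118, (32*-13 - 34*-30)=604, (34*13 - -2*-13)=416, (-2*-6 - -5*13)=77, (-5*-19 - -17*-6)=-7; twice the area = |2208| = 2208; area = 1104; answer 1104
Part 2: B1 = 1104; threaded value p + q = 1105; r = 11; remainder = value at the root: 4*(11)^4 - 9*(11)^3 - 3*(11)^2 + 8*(11)^1 + 1 = (58564) + (-11979) + (-363) + (88) + (1) = 46311; answer 46311

46311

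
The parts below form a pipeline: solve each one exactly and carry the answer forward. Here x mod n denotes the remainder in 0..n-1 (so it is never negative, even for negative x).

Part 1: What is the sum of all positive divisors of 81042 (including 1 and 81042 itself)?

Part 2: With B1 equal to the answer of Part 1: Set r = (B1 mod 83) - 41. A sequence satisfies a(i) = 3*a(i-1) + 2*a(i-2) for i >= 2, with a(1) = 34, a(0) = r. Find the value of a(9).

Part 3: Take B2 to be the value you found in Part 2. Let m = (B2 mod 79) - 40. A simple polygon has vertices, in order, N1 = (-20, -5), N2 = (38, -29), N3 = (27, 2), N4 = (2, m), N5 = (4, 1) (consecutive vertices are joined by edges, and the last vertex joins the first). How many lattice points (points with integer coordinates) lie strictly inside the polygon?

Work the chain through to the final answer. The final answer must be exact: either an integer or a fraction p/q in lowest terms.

1211

Part 1: 81042 = 2 * 3 * 13 * 1039; sigma = (1 + 2) * (1 + 3) * (1 + 13) * (1 + 1039) = 3 * 4 * 14 * 1040 = 174720; answer 174720
Part 2: B1 = 174720; r = -36; a(2) = 3*(34) + 2*(-36) = 30; iterating: a(2)=30, a(3)=158, a(4)=534, a(5)=1918, a(6)=6822, a(7)=24302, a(8)=86550, a(9)=308254; answer 308254
Part 3: B2 = 308254; m = 35; cross terms: (-20*-29 - 38*-5)=770, (38*2 - 27*-29)=859, (27*35 - 2*2)=941, (2*1 - 4*35)=-138, (4*-5 - -20*1)=0; twice the area = |2432| = 2432; area = 1216; boundary points = 2 + 1 + 1 + 2 + 6 = 12; strictly interior points = area - boundary/2 + 1 = 1211; answer 1211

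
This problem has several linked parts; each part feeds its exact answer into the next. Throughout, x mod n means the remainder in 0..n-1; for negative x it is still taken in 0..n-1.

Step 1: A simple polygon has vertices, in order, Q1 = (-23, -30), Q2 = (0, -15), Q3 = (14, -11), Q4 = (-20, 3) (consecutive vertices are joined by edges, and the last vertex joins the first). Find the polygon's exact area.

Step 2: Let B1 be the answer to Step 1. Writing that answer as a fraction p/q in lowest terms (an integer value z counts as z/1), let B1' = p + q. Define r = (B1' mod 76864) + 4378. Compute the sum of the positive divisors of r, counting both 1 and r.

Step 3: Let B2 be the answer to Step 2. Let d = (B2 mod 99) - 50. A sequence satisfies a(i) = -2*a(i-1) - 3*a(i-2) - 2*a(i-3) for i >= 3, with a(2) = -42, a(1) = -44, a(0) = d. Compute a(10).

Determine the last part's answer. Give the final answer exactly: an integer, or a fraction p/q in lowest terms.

Step 1: cross terms: (-23*-15 - 0*-30)=345, (0*-11 - 14*-15)=210, (14*3 - -20*-11)=-178, (-20*-30 - -23*3)=669; twice the area = |1046| = 1046; area = 523; answer 523
Step 2: B1 = 523; threaded value p + q = 524; r = 4902; 4902 = 2 * 3 * 19 * 43; sigma = (1 + 2) * (1 + 3) * (1 + 19) * (1 + 43) = 3 * 4 * 20 * 44 = 10560; answer 10560
Step 3: B2 = 10560; d = 16; a(3) = -2*(-42) - 3*(-44) - 2*(16) = 184; iterating: a(3)=184, a(4)=-154, a(5)=-160, a(6)=414, a(7)=-40, a(8)=-842, a(9)=976, a(10)=654; answer 654

654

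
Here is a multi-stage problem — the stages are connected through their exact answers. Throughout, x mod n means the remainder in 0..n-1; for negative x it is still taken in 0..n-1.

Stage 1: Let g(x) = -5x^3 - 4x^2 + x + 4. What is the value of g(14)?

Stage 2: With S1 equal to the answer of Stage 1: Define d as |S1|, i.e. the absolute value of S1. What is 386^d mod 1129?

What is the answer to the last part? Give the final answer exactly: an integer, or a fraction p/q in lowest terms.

243

Stage 1: -5*(14)^3 - 4*(14)^2 + 1*(14)^1 + 4 = (-13720) + (-784) + (14) + (4) = -14486; answer -14486
Stage 2: S1 = -14486; d = 14486; squarings mod 1129: 386^1=386, 386^2=1097, 386^4=1024, 386^8=864, 386^16=227, 386^32=724, 386^64=320, 386^128=790, 386^256=892, 386^512=848, 386^1024=1060, 386^2048=245, 386^4096=188, 386^8192=345; 386^14486 = 386^2 * 386^4 * 386^16 * 386^128 * 386^2048 * 386^4096 * 386^8192 = 243 (mod 1129); answer 243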